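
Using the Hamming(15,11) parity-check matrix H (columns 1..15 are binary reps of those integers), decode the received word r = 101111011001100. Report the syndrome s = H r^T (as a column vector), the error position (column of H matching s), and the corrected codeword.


s = (0, 1, 0, 1)^T, error position = 5, corrected codeword c = 101101011001100

Compute s = H r^T mod 2 one row at a time:
  s_1 = 1 + 1 + 0 + 0 + 1 + 1 + 0 + 0 = 4 ≡ 0 (mod 2).
  s_2 = 1 + 1 + 1 + 0 + 1 + 1 + 0 + 0 = 5 ≡ 1 (mod 2).
  s_3 = 0 + 1 + 1 + 0 + 0 + 0 + 0 + 0 = 2 ≡ 0 (mod 2).
  s_4 = 1 + 1 + 1 + 0 + 1 + 0 + 1 + 0 = 5 ≡ 1 (mod 2).
s = (0, 1, 0, 1)^T — this equals column 5 of H (binary 0101), so error is at position 5.
Correct: flip bit 5 of r = 101111011001100 to get c = 101101011001100.


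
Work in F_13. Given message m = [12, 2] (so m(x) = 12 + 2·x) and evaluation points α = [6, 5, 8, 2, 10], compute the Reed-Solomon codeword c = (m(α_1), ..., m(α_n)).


c = [11, 9, 2, 3, 6]

Message polynomial: m(x) = 12 + 2·x (mod 13).
For each evaluation point α_i, compute m(α_i) mod 13:
  α_1 = 6: Horner steps 2 → 11, so m(6) = 11.
  α_2 = 5: Horner steps 2 → 9, so m(5) = 9.
  α_3 = 8: Horner steps 2 → 2, so m(8) = 2.
  α_4 = 2: Horner steps 2 → 3, so m(2) = 3.
  α_5 = 10: Horner steps 2 → 6, so m(10) = 6.
Codeword c = [11, 9, 2, 3, 6] ∈ F_13^5.


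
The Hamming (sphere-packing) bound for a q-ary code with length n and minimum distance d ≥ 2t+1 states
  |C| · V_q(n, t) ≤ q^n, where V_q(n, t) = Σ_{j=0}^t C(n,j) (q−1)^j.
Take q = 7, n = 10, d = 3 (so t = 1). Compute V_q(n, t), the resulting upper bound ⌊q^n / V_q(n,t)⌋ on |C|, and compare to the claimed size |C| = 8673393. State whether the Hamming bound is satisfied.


V_q(n, t) = 61, q^n = 282475249, Hamming bound = 4630741, |C| = 8673393 > bound (violated).

Step 1: Compute V_q(n, t) = Σ_{j=0}^1 C(n, j) (q−1)^j.
  j = 0: C(10,0)·(6)^0 = 1·1 = 1.
  j = 1: C(10,1)·(6)^1 = 10·6 = 60.
  V_q(n, t) = 1 + 60 = 61.
Step 2: q^n = 7^10 = 282475249.
Step 3: Hamming bound ⌊q^n / V_q(n,t)⌋ = ⌊282475249/61⌋ = 4630741.
Step 4: Compare |C| = 8673393 to 4630741: violated.
The claimed |C| lies above the Hamming bound, so no 7-ary code of length 10 with d ≥ 3 can have 8673393 codewords.


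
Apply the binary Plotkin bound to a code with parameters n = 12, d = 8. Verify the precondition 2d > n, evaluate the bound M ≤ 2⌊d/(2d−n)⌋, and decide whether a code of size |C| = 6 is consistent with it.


Plotkin bound M ≤ 4; given |C| = 6 > bound (violated).

Check applicability: 2d = 16, n = 12.
2d − n = 4 > 0, so Plotkin applies.
Compute d/(2d−n) = 8/4 ≈ 2.0000.
⌊d/(2d−n)⌋ = 2.
Plotkin bound: M ≤ 2·2 = 4.
Given |C| = 6, check: VIOLATED.
This |C| is above the Plotkin bound, so no binary code with n = 12, d = 8 and 6 codewords exists.


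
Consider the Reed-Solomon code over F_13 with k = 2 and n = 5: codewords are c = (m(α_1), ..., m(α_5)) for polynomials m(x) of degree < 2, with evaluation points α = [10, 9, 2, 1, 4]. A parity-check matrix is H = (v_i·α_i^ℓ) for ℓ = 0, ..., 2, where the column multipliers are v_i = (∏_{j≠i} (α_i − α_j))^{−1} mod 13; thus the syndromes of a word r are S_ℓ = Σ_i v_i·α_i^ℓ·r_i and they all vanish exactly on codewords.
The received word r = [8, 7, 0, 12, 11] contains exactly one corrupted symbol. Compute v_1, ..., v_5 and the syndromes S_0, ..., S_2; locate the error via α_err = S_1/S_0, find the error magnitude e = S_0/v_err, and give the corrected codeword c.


S = (2, 8, 6), error at position 5, error magnitude e = 9, c = [8, 7, 0, 12, 2].

Step 1: column multipliers v_i = (∏_{j≠i}(α_i − α_j))^{−1} mod 13.
  i = 1 (α = 10): (10−9)(10−2)(10−1)(10−4) = 1·8·9·6 = 432 ≡ 3, so v_1 = 3^{−1} = 9 (mod 13).
  i = 2 (α = 9): (9−10)(9−2)(9−1)(9−4) = (−1)·7·8·5 = −280 ≡ 6, so v_2 = 6^{−1} = 11 (mod 13).
  i = 3 (α = 2): (2−10)(2−9)(2−1)(2−4) = (−8)·(−7)·1·(−2) = −112 ≡ 5, so v_3 = 5^{−1} = 8 (mod 13).
  i = 4 (α = 1): (1−10)(1−9)(1−2)(1−4) = (−9)·(−8)·(−1)·(−3) = 216 ≡ 8, so v_4 = 8^{−1} = 5 (mod 13).
  i = 5 (α = 4): (4−10)(4−9)(4−2)(4−1) = (−6)·(−5)·2·3 = 180 ≡ 11, so v_5 = 11^{−1} = 6 (mod 13).
  v = [9, 11, 8, 5, 6].
Step 2: syndromes of r = [8, 7, 0, 12, 11] (all sums mod 13).
  S_0 = Σ v_i r_i = 9·8 + 11·7 + 8·0 + 5·12 + 6·11 = 275 ≡ 2.
  S_1 = Σ v_i α_i r_i = 9·10·8 + 11·9·7 + 8·2·0 + 5·1·12 + 6·4·11 = 1737 ≡ 8.
  α_i^2 mod 13 = [9, 3, 4, 1, 3].
  S_2 = Σ v_i α_i^2 r_i = 9·9·8 + 11·3·7 + 8·4·0 + 5·1·12 + 6·3·11 = 1137 ≡ 6.
  S = (2, 8, 6) ≠ 0, so r is not a codeword (an error is present).
Step 3: locate the error. For a single error e at position i, S_ℓ = v_i·e·α_i^ℓ, so α_err = S_1/S_0.
  S_0^{−1} = 2^{−1} = 7 (mod 13), so α_err = 8·7 = 56 ≡ 4 = α_5. Error position i = 5.
  Consistency check: S_2/S_1 = 6·5 = 30 ≡ 4 = α_err ✓ (single-error assumption holds).
Step 4: error magnitude e = S_0/v_5 = S_0·∏_{j≠5}(α_5 − α_j) = 2·11 = 22 ≡ 9 (mod 13).
Step 5: correct position 5: c_5 = r_5 − e = 11 − 9 ≡ 2 (mod 13). Hence c = [8, 7, 0, 12, 2].
  Check: interpolating c through the α_i gives m(x) = 11 + 1·x (degree < 2) with m(α_i) = c_i for every i, so c is indeed a codeword.


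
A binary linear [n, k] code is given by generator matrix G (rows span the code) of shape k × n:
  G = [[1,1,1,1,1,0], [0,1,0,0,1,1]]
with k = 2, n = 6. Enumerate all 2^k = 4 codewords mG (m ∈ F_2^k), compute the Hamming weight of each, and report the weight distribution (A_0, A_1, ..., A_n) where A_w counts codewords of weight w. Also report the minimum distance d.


Weight distribution: A_0 = 1, A_3 = 1, A_4 = 1, A_5 = 1. Minimum distance d = 3.

Enumerate all 2^2 = 4 messages m ∈ F_2^2.
For each, compute codeword c = mG in F_2^6, then tally its weight.
  m = 00 → c = 000000, weight = 0.
  m = 10 → c = 111110, weight = 5.
  m = 01 → c = 010011, weight = 3.
  m = 11 → c = 101101, weight = 4.
Tally weights:
  weight 0: 1 codewords.
  weight 3: 1 codewords.
  weight 4: 1 codewords.
  weight 5: 1 codewords.
Minimum distance d = smallest w > 0 with A_w > 0 = 3.
Sanity: Σ A_w = 4 = 2^2 = 4 ✓.


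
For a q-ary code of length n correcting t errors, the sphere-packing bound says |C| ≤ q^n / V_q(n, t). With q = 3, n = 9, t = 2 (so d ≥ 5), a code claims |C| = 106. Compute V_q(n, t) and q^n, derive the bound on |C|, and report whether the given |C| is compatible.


V_q(n, t) = 163, q^n = 19683, Hamming bound = 120, |C| = 106 ≤ bound (satisfied).

Step 1: Compute V_q(n, t) = Σ_{j=0}^2 C(n, j) (q−1)^j.
  j = 0: C(9,0)·(2)^0 = 1·1 = 1.
  j = 1: C(9,1)·(2)^1 = 9·2 = 18.
  j = 2: C(9,2)·(2)^2 = 36·4 = 144.
  V_q(n, t) = 1 + 18 + 144 = 163.
Step 2: q^n = 3^9 = 19683.
Step 3: Hamming bound ⌊q^n / V_q(n,t)⌋ = ⌊19683/163⌋ = 120.
Step 4: Compare |C| = 106 to 120: satisfied.
The claimed |C| lies below the Hamming bound.


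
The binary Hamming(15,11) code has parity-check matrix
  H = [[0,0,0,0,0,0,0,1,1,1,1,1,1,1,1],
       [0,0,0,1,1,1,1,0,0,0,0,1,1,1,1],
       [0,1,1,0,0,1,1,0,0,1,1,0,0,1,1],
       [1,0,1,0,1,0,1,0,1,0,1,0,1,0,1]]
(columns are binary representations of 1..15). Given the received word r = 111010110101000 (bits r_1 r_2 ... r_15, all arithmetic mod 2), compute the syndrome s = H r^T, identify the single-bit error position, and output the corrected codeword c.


s = (1, 1, 0, 0)^T, error position = 12, corrected codeword c = 111010110100000

Compute s = H r^T mod 2 one row at a time:
  s_1 = 1 + 0 + 1 + 0 + 1 + 0 + 0 + 0 = 3 ≡ 1 (mod 2).
  s_2 = 0 + 1 + 0 + 1 + 1 + 0 + 0 + 0 = 3 ≡ 1 (mod 2).
  s_3 = 1 + 1 + 0 + 1 + 1 + 0 + 0 + 0 = 4 ≡ 0 (mod 2).
  s_4 = 1 + 1 + 1 + 1 + 0 + 0 + 0 + 0 = 4 ≡ 0 (mod 2).
s = (1, 1, 0, 0)^T — this equals column 12 of H (binary 1100), so error is at position 12.
Correct: flip bit 12 of r = 111010110101000 to get c = 111010110100000.


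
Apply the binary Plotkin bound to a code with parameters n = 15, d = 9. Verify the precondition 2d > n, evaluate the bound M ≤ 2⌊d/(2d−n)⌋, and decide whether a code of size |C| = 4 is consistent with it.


Plotkin bound M ≤ 6; given |C| = 4 ≤ bound (satisfied).

Check applicability: 2d = 18, n = 15.
2d − n = 3 > 0, so Plotkin applies.
Compute d/(2d−n) = 9/3 ≈ 3.0000.
⌊d/(2d−n)⌋ = 3.
Plotkin bound: M ≤ 2·3 = 6.
Given |C| = 4, check: satisfied.
This |C| is below the Plotkin bound.


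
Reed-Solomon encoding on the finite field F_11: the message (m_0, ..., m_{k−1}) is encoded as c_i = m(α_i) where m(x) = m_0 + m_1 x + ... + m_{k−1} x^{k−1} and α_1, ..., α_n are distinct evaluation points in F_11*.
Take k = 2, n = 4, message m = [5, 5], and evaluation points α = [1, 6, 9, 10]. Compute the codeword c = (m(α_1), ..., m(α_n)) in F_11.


c = [10, 2, 6, 0]

Message polynomial: m(x) = 5 + 5·x (mod 11).
For each evaluation point α_i, compute m(α_i) mod 11:
  α_1 = 1: Horner steps 5 → 10, so m(1) = 10.
  α_2 = 6: Horner steps 5 → 2, so m(6) = 2.
  α_3 = 9: Horner steps 5 → 6, so m(9) = 6.
  α_4 = 10: Horner steps 5 → 0, so m(10) = 0.
Codeword c = [10, 2, 6, 0] ∈ F_11^4.


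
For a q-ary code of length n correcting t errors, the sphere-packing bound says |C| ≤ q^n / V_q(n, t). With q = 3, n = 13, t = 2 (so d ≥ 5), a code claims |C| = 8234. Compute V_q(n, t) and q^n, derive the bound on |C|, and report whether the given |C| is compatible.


V_q(n, t) = 339, q^n = 1594323, Hamming bound = 4703, |C| = 8234 > bound (violated).

Step 1: Compute V_q(n, t) = Σ_{j=0}^2 C(n, j) (q−1)^j.
  j = 0: C(13,0)·(2)^0 = 1·1 = 1.
  j = 1: C(13,1)·(2)^1 = 13·2 = 26.
  j = 2: C(13,2)·(2)^2 = 78·4 = 312.
  V_q(n, t) = 1 + 26 + 312 = 339.
Step 2: q^n = 3^13 = 1594323.
Step 3: Hamming bound ⌊q^n / V_q(n,t)⌋ = ⌊1594323/339⌋ = 4703.
Step 4: Compare |C| = 8234 to 4703: violated.
The claimed |C| lies above the Hamming bound, so no 3-ary code of length 13 with d ≥ 5 can have 8234 codewords.


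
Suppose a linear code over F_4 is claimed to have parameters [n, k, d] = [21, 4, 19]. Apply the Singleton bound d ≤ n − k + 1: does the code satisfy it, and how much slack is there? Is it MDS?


Singleton RHS = n − k + 1 = 18, slack = -1, bound violated (no such code; not MDS).

Singleton bound: d ≤ n − k + 1.
Here n = 21, k = 4, so n − k + 1 = 18.
Given d = 19, check d ≤ 18: NO.
Slack = (n − k + 1) − d = -1.
The slack is negative: d = 19 exceeds n − k + 1 = 18 by 1, so the Singleton bound is violated and no linear [21, 4, 19]_4 code can exist. In particular it is not MDS (MDS requires d = n − k + 1 exactly).
Description: the claimed parameters are [21, 4, 19]_4; such a code would be impossible (violates the Singleton bound).


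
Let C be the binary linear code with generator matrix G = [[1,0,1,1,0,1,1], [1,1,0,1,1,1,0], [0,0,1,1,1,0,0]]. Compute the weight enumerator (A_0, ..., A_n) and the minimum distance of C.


Weight distribution: A_0 = 1, A_3 = 2, A_4 = 3, A_5 = 2. Minimum distance d = 3.

Enumerate all 2^3 = 8 messages m ∈ F_2^3.
For each, compute codeword c = mG in F_2^7, then tally its weight.
  m = 000 → c = 0000000, weight = 0.
  m = 100 → c = 1011011, weight = 5.
  m = 010 → c = 1101110, weight = 5.
  m = 110 → c = 0110101, weight = 4.
  m = 001 → c = 0011100, weight = 3.
  m = 101 → c = 1000111, weight = 4.
  m = 011 → c = 1110010, weight = 4.
  m = 111 → c = 0101001, weight = 3.
Tally weights:
  weight 0: 1 codewords.
  weight 3: 2 codewords.
  weight 4: 3 codewords.
  weight 5: 2 codewords.
Minimum distance d = smallest w > 0 with A_w > 0 = 3.
Sanity: Σ A_w = 8 = 2^3 = 8 ✓.


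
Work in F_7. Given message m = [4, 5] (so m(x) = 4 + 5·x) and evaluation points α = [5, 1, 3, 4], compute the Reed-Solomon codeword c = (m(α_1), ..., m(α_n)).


c = [1, 2, 5, 3]

Message polynomial: m(x) = 4 + 5·x (mod 7).
For each evaluation point α_i, compute m(α_i) mod 7:
  α_1 = 5: Horner steps 5 → 1, so m(5) = 1.
  α_2 = 1: Horner steps 5 → 2, so m(1) = 2.
  α_3 = 3: Horner steps 5 → 5, so m(3) = 5.
  α_4 = 4: Horner steps 5 → 3, so m(4) = 3.
Codeword c = [1, 2, 5, 3] ∈ F_7^4.


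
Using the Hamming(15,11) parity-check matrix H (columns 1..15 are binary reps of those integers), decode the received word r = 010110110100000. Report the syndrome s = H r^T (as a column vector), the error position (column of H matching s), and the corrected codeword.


s = (0, 1, 1, 0)^T, error position = 6, corrected codeword c = 010111110100000

Compute s = H r^T mod 2 one row at a time:
  s_1 = 1 + 0 + 1 + 0 + 0 + 0 + 0 + 0 = 2 ≡ 0 (mod 2).
  s_2 = 1 + 1 + 0 + 1 + 0 + 0 + 0 + 0 = 3 ≡ 1 (mod 2).
  s_3 = 1 + 0 + 0 + 1 + 1 + 0 + 0 + 0 = 3 ≡ 1 (mod 2).
  s_4 = 0 + 0 + 1 + 1 + 0 + 0 + 0 + 0 = 2 ≡ 0 (mod 2).
s = (0, 1, 1, 0)^T — this equals column 6 of H (binary 0110), so error is at position 6.
Correct: flip bit 6 of r = 010110110100000 to get c = 010111110100000.


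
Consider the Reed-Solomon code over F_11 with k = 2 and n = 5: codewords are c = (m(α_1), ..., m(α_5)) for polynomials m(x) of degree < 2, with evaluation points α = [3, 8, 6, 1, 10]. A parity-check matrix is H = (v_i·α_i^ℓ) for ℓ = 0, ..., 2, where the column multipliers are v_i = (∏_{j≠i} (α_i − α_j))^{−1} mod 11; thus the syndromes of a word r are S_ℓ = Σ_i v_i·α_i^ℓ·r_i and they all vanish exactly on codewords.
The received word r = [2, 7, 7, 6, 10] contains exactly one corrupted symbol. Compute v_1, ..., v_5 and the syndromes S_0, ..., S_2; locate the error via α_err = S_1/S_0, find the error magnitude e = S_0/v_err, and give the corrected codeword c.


S = (5, 7, 1), error at position 2, error magnitude e = 4, c = [2, 3, 7, 6, 10].

Step 1: column multipliers v_i = (∏_{j≠i}(α_i − α_j))^{−1} mod 11.
  i = 1 (α = 3): (3−8)(3−6)(3−1)(3−10) = (−5)·(−3)·2·(−7) = −210 ≡ 10, so v_1 = 10^{−1} = 10 (mod 11).
  i = 2 (α = 8): (8−3)(8−6)(8−1)(8−10) = 5·2·7·(−2) = −140 ≡ 3, so v_2 = 3^{−1} = 4 (mod 11).
  i = 3 (α = 6): (6−3)(6−8)(6−1)(6−10) = 3·(−2)·5·(−4) = 120 ≡ 10, so v_3 = 10^{−1} = 10 (mod 11).
  i = 4 (α = 1): (1−3)(1−8)(1−6)(1−10) = (−2)·(−7)·(−5)·(−9) = 630 ≡ 3, so v_4 = 3^{−1} = 4 (mod 11).
  i = 5 (α = 10): (10−3)(10−8)(10−6)(10−1) = 7·2·4·9 = 504 ≡ 9, so v_5 = 9^{−1} = 5 (mod 11).
  v = [10, 4, 10, 4, 5].
Step 2: syndromes of r = [2, 7, 7, 6, 10] (all sums mod 11).
  S_0 = Σ v_i r_i = 10·2 + 4·7 + 10·7 + 4·6 + 5·10 = 192 ≡ 5.
  S_1 = Σ v_i α_i r_i = 10·3·2 + 4·8·7 + 10·6·7 + 4·1·6 + 5·10·10 = 1228 ≡ 7.
  α_i^2 mod 11 = [9, 9, 3, 1, 1].
  S_2 = Σ v_i α_i^2 r_i = 10·9·2 + 4·9·7 + 10·3·7 + 4·1·6 + 5·1·10 = 716 ≡ 1.
  S = (5, 7, 1) ≠ 0, so r is not a codeword (an error is present).
Step 3: locate the error. For a single error e at position i, S_ℓ = v_i·e·α_i^ℓ, so α_err = S_1/S_0.
  S_0^{−1} = 5^{−1} = 9 (mod 11), so α_err = 7·9 = 63 ≡ 8 = α_2. Error position i = 2.
  Consistency check: S_2/S_1 = 1·8 = 8 ≡ 8 = α_err ✓ (single-error assumption holds).
Step 4: error magnitude e = S_0/v_2 = S_0·∏_{j≠2}(α_2 − α_j) = 5·3 = 15 ≡ 4 (mod 11).
Step 5: correct position 2: c_2 = r_2 − e = 7 − 4 ≡ 3 (mod 11). Hence c = [2, 3, 7, 6, 10].
  Check: interpolating c through the α_i gives m(x) = 8 + 9·x (degree < 2) with m(α_i) = c_i for every i, so c is indeed a codeword.


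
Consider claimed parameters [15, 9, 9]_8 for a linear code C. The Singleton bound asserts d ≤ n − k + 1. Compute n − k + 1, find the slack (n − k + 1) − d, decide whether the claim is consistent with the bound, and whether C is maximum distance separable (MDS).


Singleton RHS = n − k + 1 = 7, slack = -2, bound violated (no such code; not MDS).

Singleton bound: d ≤ n − k + 1.
Here n = 15, k = 9, so n − k + 1 = 7.
Given d = 9, check d ≤ 7: NO.
Slack = (n − k + 1) − d = -2.
The slack is negative: d = 9 exceeds n − k + 1 = 7 by 2, so the Singleton bound is violated and no linear [15, 9, 9]_8 code can exist. In particular it is not MDS (MDS requires d = n − k + 1 exactly).
Description: the claimed parameters are [15, 9, 9]_8; such a code would be impossible (violates the Singleton bound).


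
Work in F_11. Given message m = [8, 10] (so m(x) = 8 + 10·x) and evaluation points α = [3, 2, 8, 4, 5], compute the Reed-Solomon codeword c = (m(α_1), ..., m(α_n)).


c = [5, 6, 0, 4, 3]

Message polynomial: m(x) = 8 + 10·x (mod 11).
For each evaluation point α_i, compute m(α_i) mod 11:
  α_1 = 3: Horner steps 10 → 5, so m(3) = 5.
  α_2 = 2: Horner steps 10 → 6, so m(2) = 6.
  α_3 = 8: Horner steps 10 → 0, so m(8) = 0.
  α_4 = 4: Horner steps 10 → 4, so m(4) = 4.
  α_5 = 5: Horner steps 10 → 3, so m(5) = 3.
Codeword c = [5, 6, 0, 4, 3] ∈ F_11^5.


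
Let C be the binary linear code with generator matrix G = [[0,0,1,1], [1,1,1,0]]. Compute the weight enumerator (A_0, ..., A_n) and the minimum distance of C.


Weight distribution: A_0 = 1, A_2 = 1, A_3 = 2. Minimum distance d = 2.

Enumerate all 2^2 = 4 messages m ∈ F_2^2.
For each, compute codeword c = mG in F_2^4, then tally its weight.
  m = 00 → c = 0000, weight = 0.
  m = 10 → c = 0011, weight = 2.
  m = 01 → c = 1110, weight = 3.
  m = 11 → c = 1101, weight = 3.
Tally weights:
  weight 0: 1 codewords.
  weight 2: 1 codewords.
  weight 3: 2 codewords.
Minimum distance d = smallest w > 0 with A_w > 0 = 2.
Sanity: Σ A_w = 4 = 2^2 = 4 ✓.


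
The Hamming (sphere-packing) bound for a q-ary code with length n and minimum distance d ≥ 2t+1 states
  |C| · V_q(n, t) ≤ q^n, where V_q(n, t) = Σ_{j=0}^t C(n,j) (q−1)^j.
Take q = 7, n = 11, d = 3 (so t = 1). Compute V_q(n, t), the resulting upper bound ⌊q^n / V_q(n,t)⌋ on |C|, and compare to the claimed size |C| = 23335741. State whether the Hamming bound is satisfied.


V_q(n, t) = 67, q^n = 1977326743, Hamming bound = 29512339, |C| = 23335741 ≤ bound (satisfied).

Step 1: Compute V_q(n, t) = Σ_{j=0}^1 C(n, j) (q−1)^j.
  j = 0: C(11,0)·(6)^0 = 1·1 = 1.
  j = 1: C(11,1)·(6)^1 = 11·6 = 66.
  V_q(n, t) = 1 + 66 = 67.
Step 2: q^n = 7^11 = 1977326743.
Step 3: Hamming bound ⌊q^n / V_q(n,t)⌋ = ⌊1977326743/67⌋ = 29512339.
Step 4: Compare |C| = 23335741 to 29512339: satisfied.
The claimed |C| lies below the Hamming bound.


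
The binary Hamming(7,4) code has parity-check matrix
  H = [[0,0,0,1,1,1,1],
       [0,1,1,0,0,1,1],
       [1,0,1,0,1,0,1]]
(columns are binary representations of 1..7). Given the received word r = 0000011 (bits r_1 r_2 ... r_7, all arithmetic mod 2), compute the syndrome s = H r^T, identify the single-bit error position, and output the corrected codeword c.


s = (0, 0, 1)^T, error position = 1, corrected codeword c = 1000011

Compute s = H r^T mod 2 one row at a time:
  s_1 = 0 + 0 + 1 + 1 = 2 ≡ 0 (mod 2).
  s_2 = 0 + 0 + 1 + 1 = 2 ≡ 0 (mod 2).
  s_3 = 0 + 0 + 0 + 1 = 1 ≡ 1 (mod 2).
s = (0, 0, 1)^T — this equals column 1 of H (binary 001), so error is at position 1.
Correct: flip bit 1 of r = 0000011 to get c = 1000011.


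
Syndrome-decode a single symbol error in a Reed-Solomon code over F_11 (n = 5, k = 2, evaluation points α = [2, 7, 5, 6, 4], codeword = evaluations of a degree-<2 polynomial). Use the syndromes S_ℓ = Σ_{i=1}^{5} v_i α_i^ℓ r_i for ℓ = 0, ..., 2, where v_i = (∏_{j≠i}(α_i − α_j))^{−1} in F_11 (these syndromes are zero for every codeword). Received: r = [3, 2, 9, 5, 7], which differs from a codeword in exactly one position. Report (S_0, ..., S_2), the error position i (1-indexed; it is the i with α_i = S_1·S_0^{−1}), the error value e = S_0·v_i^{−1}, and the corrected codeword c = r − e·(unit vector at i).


S = (9, 10, 5), error at position 4, error magnitude e = 5, c = [3, 2, 9, 0, 7].

Step 1: column multipliers v_i = (∏_{j≠i}(α_i − α_j))^{−1} mod 11.
  i = 1 (α = 2): (2−7)(2−5)(2−6)(2−4) = (−5)·(−3)·(−4)·(−2) = 120 ≡ 10, so v_1 = 10^{−1} = 10 (mod 11).
  i = 2 (α = 7): (7−2)(7−5)(7−6)(7−4) = 5·2·1·3 = 30 ≡ 8, so v_2 = 8^{−1} = 7 (mod 11).
  i = 3 (α = 5): (5−2)(5−7)(5−6)(5−4) = 3·(−2)·(−1)·1 = 6 ≡ 6, so v_3 = 6^{−1} = 2 (mod 11).
  i = 4 (α = 6): (6−2)(6−7)(6−5)(6−4) = 4·(−1)·1·2 = −8 ≡ 3, so v_4 = 3^{−1} = 4 (mod 11).
  i = 5 (α = 4): (4−2)(4−7)(4−5)(4−6) = 2·(−3)·(−1)·(−2) = −12 ≡ 10, so v_5 = 10^{−1} = 10 (mod 11).
  v = [10, 7, 2, 4, 10].
Step 2: syndromes of r = [3, 2, 9, 5, 7] (all sums mod 11).
  S_0 = Σ v_i r_i = 10·3 + 7·2 + 2·9 + 4·5 + 10·7 = 152 ≡ 9.
  S_1 = Σ v_i α_i r_i = 10·2·3 + 7·7·2 + 2·5·9 + 4·6·5 + 10·4·7 = 648 ≡ 10.
  α_i^2 mod 11 = [4, 5, 3, 3, 5].
  S_2 = Σ v_i α_i^2 r_i = 10·4·3 + 7·5·2 + 2·3·9 + 4·3·5 + 10·5·7 = 654 ≡ 5.
  S = (9, 10, 5) ≠ 0, so r is not a codeword (an error is present).
Step 3: locate the error. For a single error e at position i, S_ℓ = v_i·e·α_i^ℓ, so α_err = S_1/S_0.
  S_0^{−1} = 9^{−1} = 5 (mod 11), so α_err = 10·5 = 50 ≡ 6 = α_4. Error position i = 4.
  Consistency check: S_2/S_1 = 5·10 = 50 ≡ 6 = α_err ✓ (single-error assumption holds).
Step 4: error magnitude e = S_0/v_4 = S_0·∏_{j≠4}(α_4 − α_j) = 9·3 = 27 ≡ 5 (mod 11).
Step 5: correct position 4: c_4 = r_4 − e = 5 − 5 ≡ 0 (mod 11). Hence c = [3, 2, 9, 0, 7].
  Check: interpolating c through the α_i gives m(x) = 10 + 2·x (degree < 2) with m(α_i) = c_i for every i, so c is indeed a codeword.


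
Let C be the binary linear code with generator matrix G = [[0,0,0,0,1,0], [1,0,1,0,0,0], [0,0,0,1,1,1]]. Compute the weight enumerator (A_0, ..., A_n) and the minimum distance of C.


Weight distribution: A_0 = 1, A_1 = 1, A_2 = 2, A_3 = 2, A_4 = 1, A_5 = 1. Minimum distance d = 1.

Enumerate all 2^3 = 8 messages m ∈ F_2^3.
For each, compute codeword c = mG in F_2^6, then tally its weight.
  m = 000 → c = 000000, weight = 0.
  m = 100 → c = 000010, weight = 1.
  m = 010 → c = 101000, weight = 2.
  m = 110 → c = 101010, weight = 3.
  m = 001 → c = 000111, weight = 3.
  m = 101 → c = 000101, weight = 2.
  m = 011 → c = 101111, weight = 5.
  m = 111 → c = 101101, weight = 4.
Tally weights:
  weight 0: 1 codewords.
  weight 1: 1 codewords.
  weight 2: 2 codewords.
  weight 3: 2 codewords.
  weight 4: 1 codewords.
  weight 5: 1 codewords.
Minimum distance d = smallest w > 0 with A_w > 0 = 1.
Sanity: Σ A_w = 8 = 2^3 = 8 ✓.


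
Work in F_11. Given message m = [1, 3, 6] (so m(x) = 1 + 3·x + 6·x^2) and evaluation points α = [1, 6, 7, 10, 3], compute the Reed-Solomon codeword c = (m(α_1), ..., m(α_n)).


c = [10, 4, 8, 4, 9]

Message polynomial: m(x) = 1 + 3·x + 6·x^2 (mod 11).
For each evaluation point α_i, compute m(α_i) mod 11:
  α_1 = 1: Horner steps 6 → 9 → 10, so m(1) = 10.
  α_2 = 6: Horner steps 6 → 6 → 4, so m(6) = 4.
  α_3 = 7: Horner steps 6 → 1 → 8, so m(7) = 8.
  α_4 = 10: Horner steps 6 → 8 → 4, so m(10) = 4.
  α_5 = 3: Horner steps 6 → 10 → 9, so m(3) = 9.
Codeword c = [10, 4, 8, 4, 9] ∈ F_11^5.


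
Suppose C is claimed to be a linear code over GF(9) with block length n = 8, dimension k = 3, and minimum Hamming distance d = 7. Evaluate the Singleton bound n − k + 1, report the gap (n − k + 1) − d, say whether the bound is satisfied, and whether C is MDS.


Singleton RHS = n − k + 1 = 6, slack = -1, bound violated (no such code; not MDS).

Singleton bound: d ≤ n − k + 1.
Here n = 8, k = 3, so n − k + 1 = 6.
Given d = 7, check d ≤ 6: NO.
Slack = (n − k + 1) − d = -1.
The slack is negative: d = 7 exceeds n − k + 1 = 6 by 1, so the Singleton bound is violated and no linear [8, 3, 7]_9 code can exist. In particular it is not MDS (MDS requires d = n − k + 1 exactly).
Description: the claimed parameters are [8, 3, 7]_9; such a code would be impossible (violates the Singleton bound).


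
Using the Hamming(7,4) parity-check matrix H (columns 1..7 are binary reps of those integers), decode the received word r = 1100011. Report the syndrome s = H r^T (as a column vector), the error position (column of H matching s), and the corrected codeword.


s = (0, 1, 0)^T, error position = 2, corrected codeword c = 1000011

Compute s = H r^T mod 2 one row at a time:
  s_1 = 0 + 0 + 1 + 1 = 2 ≡ 0 (mod 2).
  s_2 = 1 + 0 + 1 + 1 = 3 ≡ 1 (mod 2).
  s_3 = 1 + 0 + 0 + 1 = 2 ≡ 0 (mod 2).
s = (0, 1, 0)^T — this equals column 2 of H (binary 010), so error is at position 2.
Correct: flip bit 2 of r = 1100011 to get c = 1000011.


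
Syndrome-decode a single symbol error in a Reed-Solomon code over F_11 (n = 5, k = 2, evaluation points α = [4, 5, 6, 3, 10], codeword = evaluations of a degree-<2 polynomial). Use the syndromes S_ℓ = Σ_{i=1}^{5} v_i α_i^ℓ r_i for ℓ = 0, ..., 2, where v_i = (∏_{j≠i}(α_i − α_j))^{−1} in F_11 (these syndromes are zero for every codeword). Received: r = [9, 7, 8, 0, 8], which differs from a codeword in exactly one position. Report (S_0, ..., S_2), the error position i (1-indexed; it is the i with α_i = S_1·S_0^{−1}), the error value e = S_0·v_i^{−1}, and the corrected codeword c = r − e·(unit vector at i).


S = (4, 2, 1), error at position 3, error magnitude e = 3, c = [9, 7, 5, 0, 8].

Step 1: column multipliers v_i = (∏_{j≠i}(α_i − α_j))^{−1} mod 11.
  i = 1 (α = 4): (4−5)(4−6)(4−3)(4−10) = (−1)·(−2)·1·(−6) = −12 ≡ 10, so v_1 = 10^{−1} = 10 (mod 11).
  i = 2 (α = 5): (5−4)(5−6)(5−3)(5−10) = 1·(−1)·2·(−5) = 10 ≡ 10, so v_2 = 10^{−1} = 10 (mod 11).
  i = 3 (α = 6): (6−4)(6−5)(6−3)(6−10) = 2·1·3·(−4) = −24 ≡ 9, so v_3 = 9^{−1} = 5 (mod 11).
  i = 4 (α = 3): (3−4)(3−5)(3−6)(3−10) = (−1)·(−2)·(−3)·(−7) = 42 ≡ 9, so v_4 = 9^{−1} = 5 (mod 11).
  i = 5 (α = 10): (10−4)(10−5)(10−6)(10−3) = 6·5·4·7 = 840 ≡ 4, so v_5 = 4^{−1} = 3 (mod 11).
  v = [10, 10, 5, 5, 3].
Step 2: syndromes of r = [9, 7, 8, 0, 8] (all sums mod 11).
  S_0 = Σ v_i r_i = 10·9 + 10·7 + 5·8 + 5·0 + 3·8 = 224 ≡ 4.
  S_1 = Σ v_i α_i r_i = 10·4·9 + 10·5·7 + 5·6·8 + 5·3·0 + 3·10·8 = 1190 ≡ 2.
  α_i^2 mod 11 = [5, 3, 3, 9, 1].
  S_2 = Σ v_i α_i^2 r_i = 10·5·9 + 10·3·7 + 5·3·8 + 5·9·0 + 3·1·8 = 804 ≡ 1.
  S = (4, 2, 1) ≠ 0, so r is not a codeword (an error is present).
Step 3: locate the error. For a single error e at position i, S_ℓ = v_i·e·α_i^ℓ, so α_err = S_1/S_0.
  S_0^{−1} = 4^{−1} = 3 (mod 11), so α_err = 2·3 = 6 ≡ 6 = α_3. Error position i = 3.
  Consistency check: S_2/S_1 = 1·6 = 6 ≡ 6 = α_err ✓ (single-error assumption holds).
Step 4: error magnitude e = S_0/v_3 = S_0·∏_{j≠3}(α_3 − α_j) = 4·9 = 36 ≡ 3 (mod 11).
Step 5: correct position 3: c_3 = r_3 − e = 8 − 3 ≡ 5 (mod 11). Hence c = [9, 7, 5, 0, 8].
  Check: interpolating c through the α_i gives m(x) = 6 + 9·x (degree < 2) with m(α_i) = c_i for every i, so c is indeed a codeword.


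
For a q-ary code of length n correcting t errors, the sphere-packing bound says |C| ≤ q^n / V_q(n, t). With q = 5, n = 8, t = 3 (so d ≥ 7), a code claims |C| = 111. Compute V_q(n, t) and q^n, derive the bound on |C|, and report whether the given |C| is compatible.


V_q(n, t) = 4065, q^n = 390625, Hamming bound = 96, |C| = 111 > bound (violated).

Step 1: Compute V_q(n, t) = Σ_{j=0}^3 C(n, j) (q−1)^j.
  j = 0: C(8,0)·(4)^0 = 1·1 = 1.
  j = 1: C(8,1)·(4)^1 = 8·4 = 32.
  j = 2: C(8,2)·(4)^2 = 28·16 = 448.
  j = 3: C(8,3)·(4)^3 = 56·64 = 3584.
  V_q(n, t) = 1 + 32 + 448 + 3584 = 4065.
Step 2: q^n = 5^8 = 390625.
Step 3: Hamming bound ⌊q^n / V_q(n,t)⌋ = ⌊390625/4065⌋ = 96.
Step 4: Compare |C| = 111 to 96: violated.
The claimed |C| lies above the Hamming bound, so no 5-ary code of length 8 with d ≥ 7 can have 111 codewords.


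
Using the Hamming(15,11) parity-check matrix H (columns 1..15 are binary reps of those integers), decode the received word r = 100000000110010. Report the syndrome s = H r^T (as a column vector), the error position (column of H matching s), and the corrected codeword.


s = (1, 1, 1, 0)^T, error position = 14, corrected codeword c = 100000000110000

Compute s = H r^T mod 2 one row at a time:
  s_1 = 0 + 0 + 1 + 1 + 0 + 0 + 1 + 0 = 3 ≡ 1 (mod 2).
  s_2 = 0 + 0 + 0 + 0 + 0 + 0 + 1 + 0 = 1 ≡ 1 (mod 2).
  s_3 = 0 + 0 + 0 + 0 + 1 + 1 + 1 + 0 = 3 ≡ 1 (mod 2).
  s_4 = 1 + 0 + 0 + 0 + 0 + 1 + 0 + 0 = 2 ≡ 0 (mod 2).
s = (1, 1, 1, 0)^T — this equals column 14 of H (binary 1110), so error is at position 14.
Correct: flip bit 14 of r = 100000000110010 to get c = 100000000110000.


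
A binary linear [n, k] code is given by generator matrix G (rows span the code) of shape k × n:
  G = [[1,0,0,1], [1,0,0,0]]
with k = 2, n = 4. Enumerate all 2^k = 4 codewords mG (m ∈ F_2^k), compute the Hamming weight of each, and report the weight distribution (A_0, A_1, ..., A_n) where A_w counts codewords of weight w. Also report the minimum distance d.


Weight distribution: A_0 = 1, A_1 = 2, A_2 = 1. Minimum distance d = 1.

Enumerate all 2^2 = 4 messages m ∈ F_2^2.
For each, compute codeword c = mG in F_2^4, then tally its weight.
  m = 00 → c = 0000, weight = 0.
  m = 10 → c = 1001, weight = 2.
  m = 01 → c = 1000, weight = 1.
  m = 11 → c = 0001, weight = 1.
Tally weights:
  weight 0: 1 codewords.
  weight 1: 2 codewords.
  weight 2: 1 codewords.
Minimum distance d = smallest w > 0 with A_w > 0 = 1.
Sanity: Σ A_w = 4 = 2^2 = 4 ✓.


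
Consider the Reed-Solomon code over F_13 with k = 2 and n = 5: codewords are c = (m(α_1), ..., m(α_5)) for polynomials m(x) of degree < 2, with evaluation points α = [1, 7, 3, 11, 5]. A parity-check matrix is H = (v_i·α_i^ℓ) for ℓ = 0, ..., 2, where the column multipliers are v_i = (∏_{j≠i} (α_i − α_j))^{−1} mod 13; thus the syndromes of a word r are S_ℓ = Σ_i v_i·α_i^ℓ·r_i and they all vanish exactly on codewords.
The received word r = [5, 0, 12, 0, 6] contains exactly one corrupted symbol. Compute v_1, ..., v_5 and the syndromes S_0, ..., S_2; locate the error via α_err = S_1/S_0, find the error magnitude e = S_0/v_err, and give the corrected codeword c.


S = (10, 6, 1), error at position 4, error magnitude e = 12, c = [5, 0, 12, 1, 6].

Step 1: column multipliers v_i = (∏_{j≠i}(α_i − α_j))^{−1} mod 13.
  i = 1 (α = 1): (1−7)(1−3)(1−11)(1−5) = (−6)·(−2)·(−10)·(−4) = 480 ≡ 12, so v_1 = 12^{−1} = 12 (mod 13).
  i = 2 (α = 7): (7−1)(7−3)(7−11)(7−5) = 6·4·(−4)·2 = −192 ≡ 3, so v_2 = 3^{−1} = 9 (mod 13).
  i = 3 (α = 3): (3−1)(3−7)(3−11)(3−5) = 2·(−4)·(−8)·(−2) = −128 ≡ 2, so v_3 = 2^{−1} = 7 (mod 13).
  i = 4 (α = 11): (11−1)(11−7)(11−3)(11−5) = 10·4·8·6 = 1920 ≡ 9, so v_4 = 9^{−1} = 3 (mod 13).
  i = 5 (α = 5): (5−1)(5−7)(5−3)(5−11) = 4·(−2)·2·(−6) = 96 ≡ 5, so v_5 = 5^{−1} = 8 (mod 13).
  v = [12, 9, 7, 3, 8].
Step 2: syndromes of r = [5, 0, 12, 0, 6] (all sums mod 13).
  S_0 = Σ v_i r_i = 12·5 + 9·0 + 7·12 + 3·0 + 8·6 = 192 ≡ 10.
  S_1 = Σ v_i α_i r_i = 12·1·5 + 9·7·0 + 7·3·12 + 3·11·0 + 8·5·6 = 552 ≡ 6.
  α_i^2 mod 13 = [1, 10, 9, 4, 12].
  S_2 = Σ v_i α_i^2 r_i = 12·1·5 + 9·10·0 + 7·9·12 + 3·4·0 + 8·12·6 = 1392 ≡ 1.
  S = (10, 6, 1) ≠ 0, so r is not a codeword (an error is present).
Step 3: locate the error. For a single error e at position i, S_ℓ = v_i·e·α_i^ℓ, so α_err = S_1/S_0.
  S_0^{−1} = 10^{−1} = 4 (mod 13), so α_err = 6·4 = 24 ≡ 11 = α_4. Error position i = 4.
  Consistency check: S_2/S_1 = 1·11 = 11 ≡ 11 = α_err ✓ (single-error assumption holds).
Step 4: error magnitude e = S_0/v_4 = S_0·∏_{j≠4}(α_4 − α_j) = 10·9 = 90 ≡ 12 (mod 13).
Step 5: correct position 4: c_4 = r_4 − e = 0 − 12 ≡ 1 (mod 13). Hence c = [5, 0, 12, 1, 6].
  Check: interpolating c through the α_i gives m(x) = 8 + 10·x (degree < 2) with m(α_i) = c_i for every i, so c is indeed a codeword.


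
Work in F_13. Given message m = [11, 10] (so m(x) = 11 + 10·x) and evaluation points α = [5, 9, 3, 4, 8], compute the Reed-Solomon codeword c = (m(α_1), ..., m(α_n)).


c = [9, 10, 2, 12, 0]

Message polynomial: m(x) = 11 + 10·x (mod 13).
For each evaluation point α_i, compute m(α_i) mod 13:
  α_1 = 5: Horner steps 10 → 9, so m(5) = 9.
  α_2 = 9: Horner steps 10 → 10, so m(9) = 10.
  α_3 = 3: Horner steps 10 → 2, so m(3) = 2.
  α_4 = 4: Horner steps 10 → 12, so m(4) = 12.
  α_5 = 8: Horner steps 10 → 0, so m(8) = 0.
Codeword c = [9, 10, 2, 12, 0] ∈ F_13^5.


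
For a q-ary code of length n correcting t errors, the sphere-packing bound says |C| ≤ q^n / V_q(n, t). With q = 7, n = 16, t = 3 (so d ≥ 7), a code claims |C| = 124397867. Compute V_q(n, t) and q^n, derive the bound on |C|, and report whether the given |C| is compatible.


V_q(n, t) = 125377, q^n = 33232930569601, Hamming bound = 265064011, |C| = 124397867 ≤ bound (satisfied).

Step 1: Compute V_q(n, t) = Σ_{j=0}^3 C(n, j) (q−1)^j.
  j = 0: C(16,0)·(6)^0 = 1·1 = 1.
  j = 1: C(16,1)·(6)^1 = 16·6 = 96.
  j = 2: C(16,2)·(6)^2 = 120·36 = 4320.
  j = 3: C(16,3)·(6)^3 = 560·216 = 120960.
  V_q(n, t) = 1 + 96 + 4320 + 120960 = 125377.
Step 2: q^n = 7^16 = 33232930569601.
Step 3: Hamming bound ⌊q^n / V_q(n,t)⌋ = ⌊33232930569601/125377⌋ = 265064011.
Step 4: Compare |C| = 124397867 to 265064011: satisfied.
The claimed |C| lies below the Hamming bound.


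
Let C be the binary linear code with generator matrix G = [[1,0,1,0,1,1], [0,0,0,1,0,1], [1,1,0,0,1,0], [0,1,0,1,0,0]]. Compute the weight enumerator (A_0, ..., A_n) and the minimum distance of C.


Weight distribution: A_0 = 1, A_1 = 1, A_2 = 3, A_3 = 6, A_4 = 3, A_5 = 1, A_6 = 1. Minimum distance d = 1.

Enumerate all 2^4 = 16 messages m ∈ F_2^4.
For each, compute codeword c = mG in F_2^6, then tally its weight.
  m = 0000 → c = 000000, weight = 0.
  m = 1000 → c = 101011, weight = 4.
  m = 0100 → c = 000101, weight = 2.
  m = 1100 → c = 101110, weight = 4.
  m = 0010 → c = 110010, weight = 3.
  m = 1010 → c = 011001, weight = 3.
  m = 0110 → c = 110111, weight = 5.
  m = 1110 → c = 011100, weight = 3.
  m = 0001 → c = 010100, weight = 2.
  m = 1001 → c = 111111, weight = 6.
  m = 0101 → c = 010001, weight = 2.
  m = 1101 → c = 111010, weight = 4.
  m = 0011 → c = 100110, weight = 3.
  m = 1011 → c = 001101, weight = 3.
  m = 0111 → c = 100011, weight = 3.
  m = 1111 → c = 001000, weight = 1.
Tally weights:
  weight 0: 1 codewords.
  weight 1: 1 codewords.
  weight 2: 3 codewords.
  weight 3: 6 codewords.
  weight 4: 3 codewords.
  weight 5: 1 codewords.
  weight 6: 1 codewords.
Minimum distance d = smallest w > 0 with A_w > 0 = 1.
Sanity: Σ A_w = 16 = 2^4 = 16 ✓.


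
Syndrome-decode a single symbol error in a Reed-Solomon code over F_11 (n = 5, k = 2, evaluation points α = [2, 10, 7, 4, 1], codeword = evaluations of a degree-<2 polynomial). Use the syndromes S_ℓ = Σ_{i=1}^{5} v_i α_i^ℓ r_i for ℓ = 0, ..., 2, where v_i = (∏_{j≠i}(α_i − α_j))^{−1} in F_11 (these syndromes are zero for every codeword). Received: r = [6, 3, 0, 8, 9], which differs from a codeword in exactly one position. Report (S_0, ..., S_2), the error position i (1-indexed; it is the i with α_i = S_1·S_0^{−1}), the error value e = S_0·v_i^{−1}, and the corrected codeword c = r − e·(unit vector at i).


S = (6, 6, 6), error at position 5, error magnitude e = 4, c = [6, 3, 0, 8, 5].

Step 1: column multipliers v_i = (∏_{j≠i}(α_i − α_j))^{−1} mod 11.
  i = 1 (α = 2): (2−10)(2−7)(2−4)(2−1) = (−8)·(−5)·(−2)·1 = −80 ≡ 8, so v_1 = 8^{−1} = 7 (mod 11).
  i = 2 (α = 10): (10−2)(10−7)(10−4)(10−1) = 8·3·6·9 = 1296 ≡ 9, so v_2 = 9^{−1} = 5 (mod 11).
  i = 3 (α = 7): (7−2)(7−10)(7−4)(7−1) = 5·(−3)·3·6 = −270 ≡ 5, so v_3 = 5^{−1} = 9 (mod 11).
  i = 4 (α = 4): (4−2)(4−10)(4−7)(4−1) = 2·(−6)·(−3)·3 = 108 ≡ 9, so v_4 = 9^{−1} = 5 (mod 11).
  i = 5 (α = 1): (1−2)(1−10)(1−7)(1−4) = (−1)·(−9)·(−6)·(−3) = 162 ≡ 8, so v_5 = 8^{−1} = 7 (mod 11).
  v = [7, 5, 9, 5, 7].
Step 2: syndromes of r = [6, 3, 0, 8, 9] (all sums mod 11).
  S_0 = Σ v_i r_i = 7·6 + 5·3 + 9·0 + 5·8 + 7·9 = 160 ≡ 6.
  S_1 = Σ v_i α_i r_i = 7·2·6 + 5·10·3 + 9·7·0 + 5·4·8 + 7·1·9 = 457 ≡ 6.
  α_i^2 mod 11 = [4, 1, 5, 5, 1].
  S_2 = Σ v_i α_i^2 r_i = 7·4·6 + 5·1·3 + 9·5·0 + 5·5·8 + 7·1·9 = 446 ≡ 6.
  S = (6, 6, 6) ≠ 0, so r is not a codeword (an error is present).
Step 3: locate the error. For a single error e at position i, S_ℓ = v_i·e·α_i^ℓ, so α_err = S_1/S_0.
  S_0^{−1} = 6^{−1} = 2 (mod 11), so α_err = 6·2 = 12 ≡ 1 = α_5. Error position i = 5.
  Consistency check: S_2/S_1 = 6·2 = 12 ≡ 1 = α_err ✓ (single-error assumption holds).
Step 4: error magnitude e = S_0/v_5 = S_0·∏_{j≠5}(α_5 − α_j) = 6·8 = 48 ≡ 4 (mod 11).
Step 5: correct position 5: c_5 = r_5 − e = 9 − 4 ≡ 5 (mod 11). Hence c = [6, 3, 0, 8, 5].
  Check: interpolating c through the α_i gives m(x) = 4 + 1·x (degree < 2) with m(α_i) = c_i for every i, so c is indeed a codeword.


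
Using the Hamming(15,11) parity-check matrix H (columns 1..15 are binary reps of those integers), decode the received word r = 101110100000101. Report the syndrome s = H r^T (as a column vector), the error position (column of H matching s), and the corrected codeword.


s = (0, 1, 1, 0)^T, error position = 6, corrected codeword c = 101111100000101

Compute s = H r^T mod 2 one row at a time:
  s_1 = 0 + 0 + 0 + 0 + 0 + 1 + 0 + 1 = 2 ≡ 0 (mod 2).
  s_2 = 1 + 1 + 0 + 1 + 0 + 1 + 0 + 1 = 5 ≡ 1 (mod 2).
  s_3 = 0 + 1 + 0 + 1 + 0 + 0 + 0 + 1 = 3 ≡ 1 (mod 2).
  s_4 = 1 + 1 + 1 + 1 + 0 + 0 + 1 + 1 = 6 ≡ 0 (mod 2).
s = (0, 1, 1, 0)^T — this equals column 6 of H (binary 0110), so error is at position 6.
Correct: flip bit 6 of r = 101110100000101 to get c = 101111100000101.


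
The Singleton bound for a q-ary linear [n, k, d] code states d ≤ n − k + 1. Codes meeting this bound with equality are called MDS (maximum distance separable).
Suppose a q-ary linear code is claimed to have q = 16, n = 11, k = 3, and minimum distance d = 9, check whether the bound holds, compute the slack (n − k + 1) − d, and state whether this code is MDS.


Singleton RHS = n − k + 1 = 9, slack = 0, bound satisfied, MDS.

Singleton bound: d ≤ n − k + 1.
Here n = 11, k = 3, so n − k + 1 = 9.
Given d = 9, check d ≤ 9: YES.
Slack = (n − k + 1) − d = 0.
The code is MDS (slack = 0).
Description: the claimed parameters are [11, 3, 9]_16; such a code would be MDS (meets Singleton bound).


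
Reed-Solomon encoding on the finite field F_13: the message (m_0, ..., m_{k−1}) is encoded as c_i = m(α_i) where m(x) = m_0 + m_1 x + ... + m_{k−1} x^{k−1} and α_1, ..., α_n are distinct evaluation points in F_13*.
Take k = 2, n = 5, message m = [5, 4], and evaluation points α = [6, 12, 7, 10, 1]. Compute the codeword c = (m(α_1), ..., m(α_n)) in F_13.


c = [3, 1, 7, 6, 9]

Message polynomial: m(x) = 5 + 4·x (mod 13).
For each evaluation point α_i, compute m(α_i) mod 13:
  α_1 = 6: Horner steps 4 → 3, so m(6) = 3.
  α_2 = 12: Horner steps 4 → 1, so m(12) = 1.
  α_3 = 7: Horner steps 4 → 7, so m(7) = 7.
  α_4 = 10: Horner steps 4 → 6, so m(10) = 6.
  α_5 = 1: Horner steps 4 → 9, so m(1) = 9.
Codeword c = [3, 1, 7, 6, 9] ∈ F_13^5.


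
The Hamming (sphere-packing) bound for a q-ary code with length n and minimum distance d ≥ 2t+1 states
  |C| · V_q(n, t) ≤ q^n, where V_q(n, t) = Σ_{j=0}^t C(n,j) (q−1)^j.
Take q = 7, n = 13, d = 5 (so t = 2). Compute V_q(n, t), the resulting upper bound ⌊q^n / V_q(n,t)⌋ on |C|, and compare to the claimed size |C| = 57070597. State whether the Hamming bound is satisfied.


V_q(n, t) = 2887, q^n = 96889010407, Hamming bound = 33560446, |C| = 57070597 > bound (violated).

Step 1: Compute V_q(n, t) = Σ_{j=0}^2 C(n, j) (q−1)^j.
  j = 0: C(13,0)·(6)^0 = 1·1 = 1.
  j = 1: C(13,1)·(6)^1 = 13·6 = 78.
  j = 2: C(13,2)·(6)^2 = 78·36 = 2808.
  V_q(n, t) = 1 + 78 + 2808 = 2887.
Step 2: q^n = 7^13 = 96889010407.
Step 3: Hamming bound ⌊q^n / V_q(n,t)⌋ = ⌊96889010407/2887⌋ = 33560446.
Step 4: Compare |C| = 57070597 to 33560446: violated.
The claimed |C| lies above the Hamming bound, so no 7-ary code of length 13 with d ≥ 5 can have 57070597 codewords.
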